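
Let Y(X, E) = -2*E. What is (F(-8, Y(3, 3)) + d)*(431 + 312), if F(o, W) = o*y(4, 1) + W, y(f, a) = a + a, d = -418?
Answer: -326920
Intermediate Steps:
y(f, a) = 2*a
F(o, W) = W + 2*o (F(o, W) = o*(2*1) + W = o*2 + W = 2*o + W = W + 2*o)
(F(-8, Y(3, 3)) + d)*(431 + 312) = ((-2*3 + 2*(-8)) - 418)*(431 + 312) = ((-6 - 16) - 418)*743 = (-22 - 418)*743 = -440*743 = -326920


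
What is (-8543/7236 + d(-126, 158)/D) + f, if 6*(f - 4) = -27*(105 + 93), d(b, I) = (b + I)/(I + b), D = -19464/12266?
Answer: -1303973456/1467099 ≈ -888.81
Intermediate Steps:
D = -9732/6133 (D = -19464*1/12266 = -9732/6133 ≈ -1.5868)
d(b, I) = 1 (d(b, I) = (I + b)/(I + b) = 1)
f = -887 (f = 4 + (-27*(105 + 93))/6 = 4 + (-27*198)/6 = 4 + (⅙)*(-5346) = 4 - 891 = -887)
(-8543/7236 + d(-126, 158)/D) + f = (-8543/7236 + 1/(-9732/6133)) - 887 = (-8543*1/7236 + 1*(-6133/9732)) - 887 = (-8543/7236 - 6133/9732) - 887 = -2656643/1467099 - 887 = -1303973456/1467099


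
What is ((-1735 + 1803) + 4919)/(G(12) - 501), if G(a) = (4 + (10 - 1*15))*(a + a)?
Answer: -4987/525 ≈ -9.4991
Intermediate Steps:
G(a) = -2*a (G(a) = (4 + (10 - 15))*(2*a) = (4 - 5)*(2*a) = -2*a)
((-1735 + 1803) + 4919)/(G(12) - 501) = ((-1735 + 1803) + 4919)/(-2*12 - 501) = (68 + 4919)/(-24 - 501) = 4987/(-525) = 4987*(-1/525) = -4987/525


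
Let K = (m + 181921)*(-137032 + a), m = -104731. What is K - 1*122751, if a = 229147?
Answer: 7110234099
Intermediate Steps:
K = 7110356850 (K = (-104731 + 181921)*(-137032 + 229147) = 77190*92115 = 7110356850)
K - 1*122751 = 7110356850 - 1*122751 = 7110356850 - 122751 = 7110234099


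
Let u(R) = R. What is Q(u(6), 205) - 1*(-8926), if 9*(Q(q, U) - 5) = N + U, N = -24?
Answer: 80560/9 ≈ 8951.1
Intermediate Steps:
Q(q, U) = 7/3 + U/9 (Q(q, U) = 5 + (-24 + U)/9 = 5 + (-8/3 + U/9) = 7/3 + U/9)
Q(u(6), 205) - 1*(-8926) = (7/3 + (⅑)*205) - 1*(-8926) = (7/3 + 205/9) + 8926 = 226/9 + 8926 = 80560/9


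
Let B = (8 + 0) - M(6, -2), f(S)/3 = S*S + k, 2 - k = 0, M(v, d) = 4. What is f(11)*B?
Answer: 1476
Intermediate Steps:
k = 2 (k = 2 - 1*0 = 2 + 0 = 2)
f(S) = 6 + 3*S**2 (f(S) = 3*(S*S + 2) = 3*(S**2 + 2) = 3*(2 + S**2) = 6 + 3*S**2)
B = 4 (B = (8 + 0) - 1*4 = 8 - 4 = 4)
f(11)*B = (6 + 3*11**2)*4 = (6 + 3*121)*4 = (6 + 363)*4 = 369*4 = 1476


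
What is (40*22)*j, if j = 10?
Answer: 8800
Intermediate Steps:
(40*22)*j = (40*22)*10 = 880*10 = 8800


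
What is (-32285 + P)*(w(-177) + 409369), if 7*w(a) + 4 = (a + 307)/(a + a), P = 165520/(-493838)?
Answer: -577626840576760450/43704663 ≈ -1.3217e+10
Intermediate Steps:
P = -82760/246919 (P = 165520*(-1/493838) = -82760/246919 ≈ -0.33517)
w(a) = -4/7 + (307 + a)/(14*a) (w(a) = -4/7 + ((a + 307)/(a + a))/7 = -4/7 + ((307 + a)/((2*a)))/7 = -4/7 + ((307 + a)*(1/(2*a)))/7 = -4/7 + ((307 + a)/(2*a))/7 = -4/7 + (307 + a)/(14*a))
(-32285 + P)*(w(-177) + 409369) = (-32285 - 82760/246919)*((1/14)*(307 - 7*(-177))/(-177) + 409369) = -7971862675*((1/14)*(-1/177)*(307 + 1239) + 409369)/246919 = -7971862675*((1/14)*(-1/177)*1546 + 409369)/246919 = -7971862675*(-773/1239 + 409369)/246919 = -7971862675/246919*507207418/1239 = -577626840576760450/43704663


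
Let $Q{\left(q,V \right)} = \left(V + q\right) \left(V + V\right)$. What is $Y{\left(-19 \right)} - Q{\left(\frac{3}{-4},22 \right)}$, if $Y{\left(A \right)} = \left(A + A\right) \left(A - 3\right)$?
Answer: $-99$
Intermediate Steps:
$Q{\left(q,V \right)} = 2 V \left(V + q\right)$ ($Q{\left(q,V \right)} = \left(V + q\right) 2 V = 2 V \left(V + q\right)$)
$Y{\left(A \right)} = 2 A \left(-3 + A\right)$
$Y{\left(-19 \right)} - Q{\left(\frac{3}{-4},22 \right)} = 2 \left(-19\right) \left(-3 - 19\right) - 2 \cdot 22 \left(22 + \frac{3}{-4}\right) = 2 \left(-19\right) \left(-22\right) - 2 \cdot 22 \left(22 + 3 \left(- \frac{1}{4}\right)\right) = 836 - 2 \cdot 22 \left(22 - \frac{3}{4}\right) = 836 - 2 \cdot 22 \cdot \frac{85}{4} = 836 - 935 = -99$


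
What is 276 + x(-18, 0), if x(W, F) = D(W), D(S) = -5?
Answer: 271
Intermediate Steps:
x(W, F) = -5
276 + x(-18, 0) = 276 - 5 = 271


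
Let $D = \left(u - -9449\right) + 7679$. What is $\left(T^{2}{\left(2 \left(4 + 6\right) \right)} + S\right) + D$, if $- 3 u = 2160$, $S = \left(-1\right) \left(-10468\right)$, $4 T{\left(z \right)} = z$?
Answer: $26901$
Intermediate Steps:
$T{\left(z \right)} = \frac{z}{4}$
$S = 10468$
$u = -720$ ($u = \left(- \frac{1}{3}\right) 2160 = -720$)
$D = 16408$ ($D = \left(-720 - -9449\right) + 7679 = \left(-720 + 9449\right) + 7679 = 8729 + 7679 = 16408$)
$\left(T^{2}{\left(2 \left(4 + 6\right) \right)} + S\right) + D = \left(\left(\frac{2 \left(4 + 6\right)}{4}\right)^{2} + 10468\right) + 16408 = \left(\left(\frac{2 \cdot 10}{4}\right)^{2} + 10468\right) + 16408 = \left(\left(\frac{1}{4} \cdot 20\right)^{2} + 10468\right) + 16408 = \left(5^{2} + 10468\right) + 16408 = \left(25 + 10468\right) + 16408 = 10493 + 16408 = 26901$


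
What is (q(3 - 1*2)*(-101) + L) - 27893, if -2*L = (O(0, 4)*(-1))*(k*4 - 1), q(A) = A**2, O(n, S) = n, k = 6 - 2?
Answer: -27994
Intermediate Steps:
k = 4
L = 0 (L = -0*(-1)*(4*4 - 1)/2 = -0*(16 - 1) = -0*15 = -1/2*0 = 0)
(q(3 - 1*2)*(-101) + L) - 27893 = ((3 - 1*2)**2*(-101) + 0) - 27893 = ((3 - 2)**2*(-101) + 0) - 27893 = (1**2*(-101) + 0) - 27893 = (1*(-101) + 0) - 27893 = (-101 + 0) - 27893 = -101 - 27893 = -27994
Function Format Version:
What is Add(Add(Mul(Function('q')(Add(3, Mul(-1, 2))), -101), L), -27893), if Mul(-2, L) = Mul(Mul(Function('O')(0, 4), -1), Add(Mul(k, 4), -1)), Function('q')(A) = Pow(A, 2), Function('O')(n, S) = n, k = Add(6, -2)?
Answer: -27994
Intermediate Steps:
k = 4
L = 0 (L = Mul(Rational(-1, 2), Mul(Mul(0, -1), Add(Mul(4, 4), -1))) = Mul(Rational(-1, 2), Mul(0, Add(16, -1))) = Mul(Rational(-1, 2), Mul(0, 15)) = Mul(Rational(-1, 2), 0) = 0)
Add(Add(Mul(Function('q')(Add(3, Mul(-1, 2))), -101), L), -27893) = Add(Add(Mul(Pow(Add(3, Mul(-1, 2)), 2), -101), 0), -27893) = Add(Add(Mul(Pow(Add(3, -2), 2), -101), 0), -27893) = Add(Add(Mul(Pow(1, 2), -101), 0), -27893) = Add(Add(Mul(1, -101), 0), -27893) = Add(Add(-101, 0), -27893) = Add(-101, -27893) = -27994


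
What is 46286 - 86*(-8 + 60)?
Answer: 41814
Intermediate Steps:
46286 - 86*(-8 + 60) = 46286 - 86*52 = 46286 - 4472 = 41814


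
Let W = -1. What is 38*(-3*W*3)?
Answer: 342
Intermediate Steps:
38*(-3*W*3) = 38*(-3*(-1)*3) = 38*(3*3) = 38*9 = 342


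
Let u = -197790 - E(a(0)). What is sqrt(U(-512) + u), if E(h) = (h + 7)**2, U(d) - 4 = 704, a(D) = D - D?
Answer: I*sqrt(197131) ≈ 443.99*I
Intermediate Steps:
a(D) = 0
U(d) = 708 (U(d) = 4 + 704 = 708)
E(h) = (7 + h)**2
u = -197839 (u = -197790 - (7 + 0)**2 = -197790 - 1*7**2 = -197790 - 1*49 = -197790 - 49 = -197839)
sqrt(U(-512) + u) = sqrt(708 - 197839) = sqrt(-197131) = I*sqrt(197131)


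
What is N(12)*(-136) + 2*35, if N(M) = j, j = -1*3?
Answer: 478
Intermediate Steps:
j = -3
N(M) = -3
N(12)*(-136) + 2*35 = -3*(-136) + 2*35 = 408 + 70 = 478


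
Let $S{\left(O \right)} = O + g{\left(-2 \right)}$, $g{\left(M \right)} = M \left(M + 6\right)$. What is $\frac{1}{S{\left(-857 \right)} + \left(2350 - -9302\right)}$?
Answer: $\frac{1}{10787} \approx 9.2704 \cdot 10^{-5}$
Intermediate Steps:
$g{\left(M \right)} = M \left(6 + M\right)$
$S{\left(O \right)} = -8 + O$ ($S{\left(O \right)} = O - 2 \left(6 - 2\right) = O - 8 = -8 + O$)
$\frac{1}{S{\left(-857 \right)} + \left(2350 - -9302\right)} = \frac{1}{\left(-8 - 857\right) + \left(2350 - -9302\right)} = \frac{1}{-865 + \left(2350 + 9302\right)} = \frac{1}{-865 + 11652} = \frac{1}{10787}$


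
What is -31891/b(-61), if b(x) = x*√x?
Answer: -31891*I*√61/3721 ≈ -66.938*I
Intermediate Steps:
b(x) = x^(3/2)
-31891/b(-61) = -31891*I*√61/3721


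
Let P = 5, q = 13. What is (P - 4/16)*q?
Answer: 247/4 ≈ 61.750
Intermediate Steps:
(P - 4/16)*q = (5 - 4/16)*13 = (5 - 4*1/16)*13 = (5 - 1/4)*13 = (19/4)*13 = 247/4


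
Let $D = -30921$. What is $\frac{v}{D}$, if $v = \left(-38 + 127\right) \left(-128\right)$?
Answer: $\frac{11392}{30921} \approx 0.36842$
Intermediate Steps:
$v = -11392$ ($v = 89 \left(-128\right) = -11392$)
$\frac{v}{D} = - \frac{11392}{-30921} = \left(-11392\right) \left(- \frac{1}{30921}\right) = \frac{11392}{30921}$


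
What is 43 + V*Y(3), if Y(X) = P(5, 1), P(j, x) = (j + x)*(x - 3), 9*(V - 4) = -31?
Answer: 109/3 ≈ 36.333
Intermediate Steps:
V = 5/9 (V = 4 + (⅑)*(-31) = 4 - 31/9 = 5/9 ≈ 0.55556)
P(j, x) = (-3 + x)*(j + x) (P(j, x) = (j + x)*(-3 + x) = (-3 + x)*(j + x))
Y(X) = -12 (Y(X) = 1² - 3*5 - 3*1 + 5*1 = 1 - 15 - 3 + 5 = -12)
43 + V*Y(3) = 43 + (5/9)*(-12) = 43 - 20/3 = 109/3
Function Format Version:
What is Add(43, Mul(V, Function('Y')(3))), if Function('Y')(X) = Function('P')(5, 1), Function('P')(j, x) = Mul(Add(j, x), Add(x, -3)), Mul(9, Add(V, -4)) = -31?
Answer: Rational(109, 3) ≈ 36.333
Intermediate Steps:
V = Rational(5, 9) (V = Add(4, Mul(Rational(1, 9), -31)) = Add(4, Rational(-31, 9)) = Rational(5, 9) ≈ 0.55556)
Function('P')(j, x) = Mul(Add(-3, x), Add(j, x)) (Function('P')(j, x) = Mul(Add(j, x), Add(-3, x)) = Mul(Add(-3, x), Add(j, x)))
Function('Y')(X) = -12 (Function('Y')(X) = Add(Pow(1, 2), Mul(-3, 5), Mul(-3, 1), Mul(5, 1)) = Add(1, -15, -3, 5) = -12)
Add(43, Mul(V, Function('Y')(3))) = Add(43, Mul(Rational(5, 9), -12)) = Add(43, Rational(-20, 3)) = Rational(109, 3)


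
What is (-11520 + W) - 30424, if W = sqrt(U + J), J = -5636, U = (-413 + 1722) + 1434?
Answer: -41944 + I*sqrt(2893) ≈ -41944.0 + 53.787*I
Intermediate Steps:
U = 2743 (U = 1309 + 1434 = 2743)
W = I*sqrt(2893) (W = sqrt(2743 - 5636) = sqrt(-2893) = I*sqrt(2893) ≈ 53.787*I)
(-11520 + W) - 30424 = (-11520 + I*sqrt(2893)) - 30424 = -41944 + I*sqrt(2893)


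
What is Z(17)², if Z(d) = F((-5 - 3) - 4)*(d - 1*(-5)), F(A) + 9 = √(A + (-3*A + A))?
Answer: 45012 - 17424*√3 ≈ 14833.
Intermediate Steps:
F(A) = -9 + √(-A) (F(A) = -9 + √(A + (-3*A + A)) = -9 + √(A - 2*A) = -9 + √(-A))
Z(d) = (-9 + 2*√3)*(5 + d) (Z(d) = (-9 + √(-((-5 - 3) - 4)))*(d - 1*(-5)) = (-9 + √(-(-8 - 4)))*(d + 5) = (-9 + √(-1*(-12)))*(5 + d) = (-9 + √12)*(5 + d) = (-9 + 2*√3)*(5 + d))
Z(17)² = (-(5 + 17)*(9 - 2*√3))² = (-1*22*(9 - 2*√3))² = (-198 + 44*√3)²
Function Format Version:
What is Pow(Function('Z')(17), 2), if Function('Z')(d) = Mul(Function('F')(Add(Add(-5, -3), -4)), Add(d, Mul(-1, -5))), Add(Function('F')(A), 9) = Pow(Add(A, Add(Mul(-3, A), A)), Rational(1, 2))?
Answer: Add(45012, Mul(-17424, Pow(3, Rational(1, 2)))) ≈ 14833.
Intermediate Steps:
Function('F')(A) = Add(-9, Pow(Mul(-1, A), Rational(1, 2))) (Function('F')(A) = Add(-9, Pow(Add(A, Add(Mul(-3, A), A)), Rational(1, 2))) = Add(-9, Pow(Add(A, Mul(-2, A)), Rational(1, 2))) = Add(-9, Pow(Mul(-1, A), Rational(1, 2))))
Function('Z')(d) = Mul(Add(-9, Mul(2, Pow(3, Rational(1, 2)))), Add(5, d)) (Function('Z')(d) = Mul(Add(-9, Pow(Mul(-1, Add(Add(-5, -3), -4)), Rational(1, 2))), Add(d, Mul(-1, -5))) = Mul(Add(-9, Pow(Mul(-1, Add(-8, -4)), Rational(1, 2))), Add(d, 5)) = Mul(Add(-9, Pow(Mul(-1, -12), Rational(1, 2))), Add(5, d)) = Mul(Add(-9, Pow(12, Rational(1, 2))), Add(5, d)) = Mul(Add(-9, Mul(2, Pow(3, Rational(1, 2)))), Add(5, d)))
Pow(Function('Z')(17), 2) = Pow(Mul(-1, Add(5, 17), Add(9, Mul(-2, Pow(3, Rational(1, 2))))), 2) = Pow(Mul(-1, 22, Add(9, Mul(-2, Pow(3, Rational(1, 2))))), 2) = Pow(Add(-198, Mul(44, Pow(3, Rational(1, 2)))), 2)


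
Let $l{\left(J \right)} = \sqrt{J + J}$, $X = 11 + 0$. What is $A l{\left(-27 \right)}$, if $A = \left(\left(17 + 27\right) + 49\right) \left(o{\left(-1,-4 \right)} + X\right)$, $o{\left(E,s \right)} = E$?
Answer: $2790 i \sqrt{6} \approx 6834.1 i$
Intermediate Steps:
$X = 11$
$l{\left(J \right)} = \sqrt{2} \sqrt{J}$ ($l{\left(J \right)} = \sqrt{2 J} = \sqrt{2} \sqrt{J}$)
$A = 930$ ($A = \left(\left(17 + 27\right) + 49\right) \left(-1 + 11\right) = \left(44 + 49\right) 10 = 93 \cdot 10 = 930$)
$A l{\left(-27 \right)} = 930 \sqrt{2} \sqrt{-27} = 930 \sqrt{2} \cdot 3 i \sqrt{3} = 930 \cdot 3 i \sqrt{6} = 2790 i \sqrt{6}$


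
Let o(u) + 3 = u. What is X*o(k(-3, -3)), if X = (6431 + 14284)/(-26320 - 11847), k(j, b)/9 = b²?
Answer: -1615770/38167 ≈ -42.334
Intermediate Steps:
k(j, b) = 9*b²
o(u) = -3 + u
X = -20715/38167 (X = 20715/(-38167) = 20715*(-1/38167) = -20715/38167 ≈ -0.54275)
X*o(k(-3, -3)) = -20715*(-3 + 9*(-3)²)/38167 = -20715*(-3 + 9*9)/38167 = -20715*(-3 + 81)/38167 = -20715/38167*78 = -1615770/38167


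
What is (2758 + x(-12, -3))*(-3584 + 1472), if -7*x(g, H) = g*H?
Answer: -40698240/7 ≈ -5.8140e+6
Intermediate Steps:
x(g, H) = -H*g/7 (x(g, H) = -g*H/7 = -H*g/7)
(2758 + x(-12, -3))*(-3584 + 1472) = (2758 - 1/7*(-3)*(-12))*(-3584 + 1472) = (2758 - 36/7)*(-2112) = (19270/7)*(-2112) = -40698240/7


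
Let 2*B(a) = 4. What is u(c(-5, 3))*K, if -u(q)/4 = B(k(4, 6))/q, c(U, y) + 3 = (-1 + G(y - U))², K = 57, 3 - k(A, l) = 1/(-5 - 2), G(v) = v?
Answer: -228/23 ≈ -9.9130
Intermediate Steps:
k(A, l) = 22/7 (k(A, l) = 3 - 1/(-5 - 2) = 3 - 1/(-7) = 3 - 1*(-⅐) = 3 + ⅐ = 22/7)
B(a) = 2 (B(a) = (½)*4 = 2)
c(U, y) = -3 + (-1 + y - U)² (c(U, y) = -3 + (-1 + (y - U))² = -3 + (-1 + y - U)²)
u(q) = -8/q
u(c(-5, 3))*K = -8/(-3 + (1 - 5 - 1*3)²)*57 = -8/(-3 + (1 - 5 - 3)²)*57 = -8/(-3 + (-7)²)*57 = -8/(-3 + 49)*57 = -8/46*57 = -8*1/46*57 = -4/23*57 = -228/23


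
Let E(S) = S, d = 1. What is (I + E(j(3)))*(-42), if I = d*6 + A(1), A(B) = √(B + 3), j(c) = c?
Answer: -462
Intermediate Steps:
A(B) = √(3 + B)
I = 8 (I = 1*6 + √(3 + 1) = 6 + √4 = 6 + 2 = 8)
(I + E(j(3)))*(-42) = (8 + 3)*(-42) = 11*(-42) = -462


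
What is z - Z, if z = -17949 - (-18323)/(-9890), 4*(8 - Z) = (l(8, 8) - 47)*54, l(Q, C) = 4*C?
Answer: -89807889/4945 ≈ -18161.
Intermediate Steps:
Z = 421/2 (Z = 8 - (4*8 - 47)*54/4 = 8 - (32 - 47)*54/4 = 8 - (-15)*54/4 = 8 - 1/4*(-810) = 8 + 405/2 = 421/2 ≈ 210.50)
z = -177533933/9890 (z = -17949 - (-18323)*(-1)/9890 = -17949 - 1*18323/9890 = -17949 - 18323/9890 = -177533933/9890 ≈ -17951.)
z - Z = -177533933/9890 - 1*421/2 = -177533933/9890 - 421/2 = -89807889/4945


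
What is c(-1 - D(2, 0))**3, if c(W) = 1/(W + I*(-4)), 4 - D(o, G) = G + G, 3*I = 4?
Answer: -27/29791 ≈ -0.00090631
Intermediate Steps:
I = 4/3 (I = (1/3)*4 = 4/3 ≈ 1.3333)
D(o, G) = 4 - 2*G (D(o, G) = 4 - (G + G) = 4 - 2*G)
c(W) = 1/(-16/3 + W) (c(W) = 1/(W + (4/3)*(-4)) = 1/(W - 16/3) = 1/(-16/3 + W))
c(-1 - D(2, 0))**3 = (3/(-16 + 3*(-1 - (4 - 2*0))))**3 = (3/(-16 + 3*(-1 - (4 + 0))))**3 = (3/(-16 + 3*(-1 - 1*4)))**3 = (3/(-16 + 3*(-1 - 4)))**3 = (3/(-16 + 3*(-5)))**3 = (3/(-16 - 15))**3 = (3/(-31))**3 = (3*(-1/31))**3 = (-3/31)**3 = -27/29791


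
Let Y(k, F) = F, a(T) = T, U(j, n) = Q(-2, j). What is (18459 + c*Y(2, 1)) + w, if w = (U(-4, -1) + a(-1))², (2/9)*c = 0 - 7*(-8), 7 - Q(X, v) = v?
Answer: 18811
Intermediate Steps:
Q(X, v) = 7 - v
U(j, n) = 7 - j
c = 252 (c = 9*(0 - 7*(-8))/2 = 9*(0 + 56)/2 = (9/2)*56 = 252)
w = 100 (w = ((7 - 1*(-4)) - 1)² = ((7 + 4) - 1)² = (11 - 1)² = 10² = 100)
(18459 + c*Y(2, 1)) + w = (18459 + 252*1) + 100 = (18459 + 252) + 100 = 18711 + 100 = 18811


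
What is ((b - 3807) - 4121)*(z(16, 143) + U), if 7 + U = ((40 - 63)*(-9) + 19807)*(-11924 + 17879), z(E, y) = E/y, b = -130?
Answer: -137334274213650/143 ≈ -9.6038e+11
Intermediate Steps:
U = 119183363 (U = -7 + ((40 - 63)*(-9) + 19807)*(-11924 + 17879) = -7 + (-23*(-9) + 19807)*5955 = -7 + (207 + 19807)*5955 = -7 + 20014*5955 = -7 + 119183370 = 119183363)
((b - 3807) - 4121)*(z(16, 143) + U) = ((-130 - 3807) - 4121)*(16/143 + 119183363) = (-3937 - 4121)*(16*(1/143) + 119183363) = -8058*(16/143 + 119183363) = -8058*17043220925/143 = -137334274213650/143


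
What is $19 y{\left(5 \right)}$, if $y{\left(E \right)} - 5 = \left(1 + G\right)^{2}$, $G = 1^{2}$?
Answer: $171$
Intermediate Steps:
$G = 1$
$y{\left(E \right)} = 9$ ($y{\left(E \right)} = 5 + \left(1 + 1\right)^{2} = 5 + 2^{2} = 5 + 4 = 9$)
$19 y{\left(5 \right)} = 19 \cdot 9 = 171$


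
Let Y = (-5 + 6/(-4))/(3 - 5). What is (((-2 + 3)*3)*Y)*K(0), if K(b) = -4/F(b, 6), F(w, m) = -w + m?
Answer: -13/2 ≈ -6.5000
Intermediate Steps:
Y = 13/4 (Y = (-5 + 6*(-¼))/(-2) = (-5 - 3/2)*(-½) = -13/2*(-½) = 13/4 ≈ 3.2500)
F(w, m) = m - w
K(b) = -4/(6 - b)
(((-2 + 3)*3)*Y)*K(0) = (((-2 + 3)*3)*(13/4))*(4/(-6 + 0)) = ((1*3)*(13/4))*(4/(-6)) = (3*(13/4))*(4*(-⅙)) = (39/4)*(-⅔) = -13/2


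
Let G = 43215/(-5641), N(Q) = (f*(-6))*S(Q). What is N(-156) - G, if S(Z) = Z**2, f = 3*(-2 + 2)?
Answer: 43215/5641 ≈ 7.6609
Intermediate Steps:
f = 0 (f = 3*0 = 0)
N(Q) = 0 (N(Q) = (0*(-6))*Q**2 = 0*Q**2 = 0)
G = -43215/5641 (G = 43215*(-1/5641) = -43215/5641 ≈ -7.6609)
N(-156) - G = 0 - 1*(-43215/5641) = 0 + 43215/5641 = 43215/5641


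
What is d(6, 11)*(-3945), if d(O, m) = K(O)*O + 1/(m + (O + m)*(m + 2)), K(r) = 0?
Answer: -3945/232 ≈ -17.004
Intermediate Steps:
d(O, m) = 1/(m + (2 + m)*(O + m)) (d(O, m) = 0*O + 1/(m + (O + m)*(m + 2)) = 0 + 1/(m + (O + m)*(2 + m)) = 0 + 1/(m + (2 + m)*(O + m)) = 1/(m + (2 + m)*(O + m)))
d(6, 11)*(-3945) = -3945/(11² + 2*6 + 3*11 + 6*11) = -3945/(121 + 12 + 33 + 66) = -3945/232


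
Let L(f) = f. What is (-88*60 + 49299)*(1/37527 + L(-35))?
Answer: -19272163812/12509 ≈ -1.5407e+6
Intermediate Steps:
(-88*60 + 49299)*(1/37527 + L(-35)) = (-88*60 + 49299)*(1/37527 - 35) = (-5280 + 49299)*(1/37527 - 35) = 44019*(-1313444/37527) = -19272163812/12509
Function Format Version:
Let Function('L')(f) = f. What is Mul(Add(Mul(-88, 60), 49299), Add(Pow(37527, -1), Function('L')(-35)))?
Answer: Rational(-19272163812, 12509) ≈ -1.5407e+6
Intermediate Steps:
Mul(Add(Mul(-88, 60), 49299), Add(Pow(37527, -1), Function('L')(-35))) = Mul(Add(Mul(-88, 60), 49299), Add(Pow(37527, -1), -35)) = Mul(Add(-5280, 49299), Add(Rational(1, 37527), -35)) = Mul(44019, Rational(-1313444, 37527)) = Rational(-19272163812, 12509)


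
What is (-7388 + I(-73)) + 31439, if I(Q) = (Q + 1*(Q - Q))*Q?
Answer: 29380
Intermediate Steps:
I(Q) = Q² (I(Q) = (Q + 1*0)*Q = (Q + 0)*Q = Q*Q = Q²)
(-7388 + I(-73)) + 31439 = (-7388 + (-73)²) + 31439 = (-7388 + 5329) + 31439 = -2059 + 31439 = 29380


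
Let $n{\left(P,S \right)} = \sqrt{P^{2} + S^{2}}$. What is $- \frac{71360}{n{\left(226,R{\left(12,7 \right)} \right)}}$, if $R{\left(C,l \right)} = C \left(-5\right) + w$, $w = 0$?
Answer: $- \frac{35680 \sqrt{13669}}{13669} \approx -305.18$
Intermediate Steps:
$R{\left(C,l \right)} = - 5 C$ ($R{\left(C,l \right)} = C \left(-5\right) + 0 = - 5 C + 0 = - 5 C$)
$- \frac{71360}{n{\left(226,R{\left(12,7 \right)} \right)}} = - \frac{71360}{\sqrt{226^{2} + \left(\left(-5\right) 12\right)^{2}}} = - \frac{71360}{\sqrt{51076 + \left(-60\right)^{2}}} = - \frac{71360}{\sqrt{51076 + 3600}} = - \frac{71360}{\sqrt{54676}} = - \frac{71360}{2 \sqrt{13669}} = - 71360 \frac{\sqrt{13669}}{27338} = - \frac{35680 \sqrt{13669}}{13669}$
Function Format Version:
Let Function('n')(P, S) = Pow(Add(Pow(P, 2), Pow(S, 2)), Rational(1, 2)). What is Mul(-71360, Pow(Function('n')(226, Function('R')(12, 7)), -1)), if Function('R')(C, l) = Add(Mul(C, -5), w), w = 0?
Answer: Mul(Rational(-35680, 13669), Pow(13669, Rational(1, 2))) ≈ -305.18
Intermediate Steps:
Function('R')(C, l) = Mul(-5, C) (Function('R')(C, l) = Add(Mul(C, -5), 0) = Add(Mul(-5, C), 0) = Mul(-5, C))
Mul(-71360, Pow(Function('n')(226, Function('R')(12, 7)), -1)) = Mul(-71360, Pow(Pow(Add(Pow(226, 2), Pow(Mul(-5, 12), 2)), Rational(1, 2)), -1)) = Mul(-71360, Pow(Pow(Add(51076, Pow(-60, 2)), Rational(1, 2)), -1)) = Mul(-71360, Pow(Pow(Add(51076, 3600), Rational(1, 2)), -1)) = Mul(-71360, Pow(Pow(54676, Rational(1, 2)), -1)) = Mul(-71360, Pow(Mul(2, Pow(13669, Rational(1, 2))), -1)) = Mul(-71360, Mul(Rational(1, 27338), Pow(13669, Rational(1, 2)))) = Mul(Rational(-35680, 13669), Pow(13669, Rational(1, 2)))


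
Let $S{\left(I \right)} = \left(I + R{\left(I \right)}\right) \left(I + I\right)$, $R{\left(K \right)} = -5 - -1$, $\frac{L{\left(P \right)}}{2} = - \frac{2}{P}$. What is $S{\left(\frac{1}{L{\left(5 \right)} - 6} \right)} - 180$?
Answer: $- \frac{103335}{578} \approx -178.78$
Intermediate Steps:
$L{\left(P \right)} = - \frac{4}{P}$ ($L{\left(P \right)} = 2 \left(- \frac{2}{P}\right) = - \frac{4}{P}$)
$R{\left(K \right)} = -4$ ($R{\left(K \right)} = -5 + 1 = -4$)
$S{\left(I \right)} = 2 I \left(-4 + I\right)$ ($S{\left(I \right)} = \left(I - 4\right) \left(I + I\right) = \left(-4 + I\right) 2 I = 2 I \left(-4 + I\right)$)
$S{\left(\frac{1}{L{\left(5 \right)} - 6} \right)} - 180 = \frac{2 \left(-4 + \frac{1}{- \frac{4}{5} - 6}\right)}{- \frac{4}{5} - 6} - 180 = \frac{2 \left(-4 + \frac{1}{- \frac{34}{5}}\right)}{- \frac{34}{5}} - 180 = 2 \left(- \frac{5}{34}\right) \left(-4 - \frac{5}{34}\right) - 180 = 2 \left(- \frac{5}{34}\right) \left(- \frac{141}{34}\right) - 180 = \frac{705}{578} - 180 = - \frac{103335}{578}$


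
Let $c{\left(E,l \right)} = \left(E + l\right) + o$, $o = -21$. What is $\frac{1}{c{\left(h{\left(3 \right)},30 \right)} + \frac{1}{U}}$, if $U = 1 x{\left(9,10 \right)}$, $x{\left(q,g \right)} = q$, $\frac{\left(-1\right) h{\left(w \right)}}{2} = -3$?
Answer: $\frac{9}{136} \approx 0.066176$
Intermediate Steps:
$h{\left(w \right)} = 6$ ($h{\left(w \right)} = \left(-2\right) \left(-3\right) = 6$)
$c{\left(E,l \right)} = -21 + E + l$ ($c{\left(E,l \right)} = \left(E + l\right) - 21 = -21 + E + l$)
$U = 9$ ($U = 1 \cdot 9 = 9$)
$\frac{1}{c{\left(h{\left(3 \right)},30 \right)} + \frac{1}{U}} = \frac{1}{\left(-21 + 6 + 30\right) + \frac{1}{9}} = \frac{1}{15 + \frac{1}{9}} = \frac{1}{\frac{136}{9}} = \frac{9}{136}$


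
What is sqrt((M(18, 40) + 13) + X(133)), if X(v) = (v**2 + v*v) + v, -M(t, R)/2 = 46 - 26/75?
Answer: 2*sqrt(1993089)/15 ≈ 188.24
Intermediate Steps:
M(t, R) = -6848/75 (M(t, R) = -2*(46 - 26/75) = -2*3424/75 = -6848/75)
X(v) = v + 2*v**2 (X(v) = (v**2 + v**2) + v = 2*v**2 + v = v + 2*v**2)
sqrt((M(18, 40) + 13) + X(133)) = sqrt((-6848/75 + 13) + 133*(1 + 2*133)) = sqrt(-5873/75 + 133*(1 + 266)) = sqrt(-5873/75 + 133*267) = sqrt(-5873/75 + 35511) = sqrt(2657452/75) = 2*sqrt(1993089)/15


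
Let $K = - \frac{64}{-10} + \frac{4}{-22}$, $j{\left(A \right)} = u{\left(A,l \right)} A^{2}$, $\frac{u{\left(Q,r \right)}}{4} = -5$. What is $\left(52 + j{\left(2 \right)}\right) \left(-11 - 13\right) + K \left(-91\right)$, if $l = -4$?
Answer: $\frac{5838}{55} \approx 106.15$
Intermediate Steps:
$u{\left(Q,r \right)} = -20$ ($u{\left(Q,r \right)} = 4 \left(-5\right) = -20$)
$j{\left(A \right)} = - 20 A^{2}$
$K = \frac{342}{55}$ ($K = \left(-64\right) \left(- \frac{1}{10}\right) + 4 \left(- \frac{1}{22}\right) = \frac{32}{5} - \frac{2}{11} = \frac{342}{55} \approx 6.2182$)
$\left(52 + j{\left(2 \right)}\right) \left(-11 - 13\right) + K \left(-91\right) = \left(52 - 20 \cdot 2^{2}\right) \left(-11 - 13\right) + \frac{342}{55} \left(-91\right) = \left(52 - 80\right) \left(-24\right) - \frac{31122}{55} = \left(-28\right) \left(-24\right) - \frac{31122}{55} = 672 - \frac{31122}{55} = \frac{5838}{55}$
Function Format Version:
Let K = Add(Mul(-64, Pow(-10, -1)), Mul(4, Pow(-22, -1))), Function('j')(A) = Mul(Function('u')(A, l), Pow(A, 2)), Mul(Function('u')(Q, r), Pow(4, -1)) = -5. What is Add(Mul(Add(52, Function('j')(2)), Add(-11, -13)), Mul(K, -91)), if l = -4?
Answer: Rational(5838, 55) ≈ 106.15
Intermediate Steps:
Function('u')(Q, r) = -20 (Function('u')(Q, r) = Mul(4, -5) = -20)
Function('j')(A) = Mul(-20, Pow(A, 2))
K = Rational(342, 55) (K = Add(Mul(-64, Rational(-1, 10)), Mul(4, Rational(-1, 22))) = Add(Rational(32, 5), Rational(-2, 11)) = Rational(342, 55) ≈ 6.2182)
Add(Mul(Add(52, Function('j')(2)), Add(-11, -13)), Mul(K, -91)) = Add(Mul(Add(52, Mul(-20, Pow(2, 2))), Add(-11, -13)), Mul(Rational(342, 55), -91)) = Add(Mul(Add(52, Mul(-20, 4)), -24), Rational(-31122, 55)) = Add(Mul(Add(52, -80), -24), Rational(-31122, 55)) = Add(Mul(-28, -24), Rational(-31122, 55)) = Add(672, Rational(-31122, 55)) = Rational(5838, 55)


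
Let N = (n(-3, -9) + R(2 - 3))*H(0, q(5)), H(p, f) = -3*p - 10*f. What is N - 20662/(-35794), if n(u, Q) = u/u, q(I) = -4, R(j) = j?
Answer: 10331/17897 ≈ 0.57725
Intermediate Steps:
n(u, Q) = 1
H(p, f) = -10*f - 3*p
N = 0 (N = (1 + (2 - 3))*(-10*(-4) - 3*0) = (1 - 1)*(40 + 0) = 0*40 = 0)
N - 20662/(-35794) = 0 - 20662/(-35794) = 0 - 20662*(-1)/35794 = 0 - 1*(-10331/17897) = 0 + 10331/17897 = 10331/17897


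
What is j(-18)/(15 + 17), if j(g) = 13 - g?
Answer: 31/32 ≈ 0.96875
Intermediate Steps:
j(-18)/(15 + 17) = (13 - 1*(-18))/(15 + 17) = (13 + 18)/32 = (1/32)*31 = 31/32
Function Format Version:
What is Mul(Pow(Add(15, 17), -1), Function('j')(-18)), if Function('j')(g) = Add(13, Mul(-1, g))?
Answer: Rational(31, 32) ≈ 0.96875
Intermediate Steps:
Mul(Pow(Add(15, 17), -1), Function('j')(-18)) = Mul(Pow(Add(15, 17), -1), Add(13, Mul(-1, -18))) = Mul(Pow(32, -1), Add(13, 18)) = Mul(Rational(1, 32), 31) = Rational(31, 32)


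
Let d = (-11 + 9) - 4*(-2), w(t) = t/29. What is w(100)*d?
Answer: 600/29 ≈ 20.690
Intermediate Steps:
w(t) = t/29 (w(t) = t*(1/29) = t/29)
d = 6 (d = -2 + 8 = 6)
w(100)*d = ((1/29)*100)*6 = (100/29)*6 = 600/29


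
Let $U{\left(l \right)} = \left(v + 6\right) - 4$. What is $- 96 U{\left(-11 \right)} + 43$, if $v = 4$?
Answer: $-533$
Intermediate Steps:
$U{\left(l \right)} = 6$ ($U{\left(l \right)} = \left(4 + 6\right) - 4 = 10 - 4 = 6$)
$- 96 U{\left(-11 \right)} + 43 = \left(-96\right) 6 + 43 = -576 + 43 = -533$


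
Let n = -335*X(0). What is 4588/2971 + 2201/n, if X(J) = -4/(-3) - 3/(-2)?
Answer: -13106366/16919845 ≈ -0.77462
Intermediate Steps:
X(J) = 17/6 (X(J) = -4*(-⅓) - 3*(-½) = 4/3 + 3/2 = 17/6)
n = -5695/6 (n = -335*17/6 = -5695/6 ≈ -949.17)
4588/2971 + 2201/n = 4588/2971 + 2201/(-5695/6) = 4588*(1/2971) + 2201*(-6/5695) = 4588/2971 - 13206/5695 = -13106366/16919845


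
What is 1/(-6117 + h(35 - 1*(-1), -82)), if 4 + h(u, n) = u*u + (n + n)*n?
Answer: 1/8623 ≈ 0.00011597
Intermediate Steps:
h(u, n) = -4 + u² + 2*n² (h(u, n) = -4 + (u*u + (n + n)*n) = -4 + (u² + (2*n)*n) = -4 + (u² + 2*n²) = -4 + u² + 2*n²)
1/(-6117 + h(35 - 1*(-1), -82)) = 1/(-6117 + (-4 + (35 - 1*(-1))² + 2*(-82)²)) = 1/(-6117 + (-4 + (35 + 1)² + 2*6724)) = 1/(-6117 + (-4 + 36² + 13448)) = 1/(-6117 + (-4 + 1296 + 13448)) = 1/(-6117 + 14740) = 1/8623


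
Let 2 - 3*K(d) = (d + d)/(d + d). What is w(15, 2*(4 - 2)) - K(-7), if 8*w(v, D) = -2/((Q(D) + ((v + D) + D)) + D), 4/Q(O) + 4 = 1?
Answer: -317/924 ≈ -0.34307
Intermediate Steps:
K(d) = ⅓ (K(d) = ⅔ - (d + d)/(3*(d + d)) = ⅔ - 2*d/(3*(2*d)) = ⅔ - 2*d*1/(2*d)/3 = ⅔ - ⅓*1 = ⅔ - ⅓ = ⅓)
Q(O) = -4/3 (Q(O) = 4/(-4 + 1) = 4/(-3) = 4*(-⅓) = -4/3)
w(v, D) = -1/(4*(-4/3 + v + 3*D)) (w(v, D) = (-2/((-4/3 + ((v + D) + D)) + D))/8 = (-2/((-4/3 + ((D + v) + D)) + D))/8 = (-2/((-4/3 + (v + 2*D)) + D))/8 = (-2/((-4/3 + v + 2*D) + D))/8 = (-2/(-4/3 + v + 3*D))/8 = -1/(4*(-4/3 + v + 3*D)))
w(15, 2*(4 - 2)) - K(-7) = -3/(-16 + 12*15 + 36*(2*(4 - 2))) - 1*⅓ = -3/(-16 + 180 + 36*(2*2)) - ⅓ = -3/(-16 + 180 + 36*4) - ⅓ = -3/(-16 + 180 + 144) - ⅓ = -3/308 - ⅓ = -317/924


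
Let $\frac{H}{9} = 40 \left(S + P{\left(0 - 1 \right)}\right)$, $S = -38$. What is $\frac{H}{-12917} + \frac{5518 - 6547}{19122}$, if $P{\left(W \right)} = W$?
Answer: $\frac{85060429}{82332958} \approx 1.0331$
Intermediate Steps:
$H = -14040$ ($H = 9 \cdot 40 \left(-38 + \left(0 - 1\right)\right) = 9 \cdot 40 \left(-38 - 1\right) = 9 \cdot 40 \left(-39\right) = 9 \left(-1560\right) = -14040$)
$\frac{H}{-12917} + \frac{5518 - 6547}{19122} = - \frac{14040}{-12917} + \frac{5518 - 6547}{19122} = \left(-14040\right) \left(- \frac{1}{12917}\right) - \frac{343}{6374} = \frac{14040}{12917} - \frac{343}{6374} = \frac{85060429}{82332958}$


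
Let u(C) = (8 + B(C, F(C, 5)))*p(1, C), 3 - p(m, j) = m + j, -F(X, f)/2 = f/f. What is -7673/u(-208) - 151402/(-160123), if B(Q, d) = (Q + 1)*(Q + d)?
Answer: 81242892293/85999049220 ≈ 0.94470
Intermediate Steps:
F(X, f) = -2 (F(X, f) = -2*f/f = -2*1 = -2)
p(m, j) = 3 - j - m (p(m, j) = 3 - (m + j) = 3 - (j + m) = 3 + (-j - m) = 3 - j - m)
B(Q, d) = (1 + Q)*(Q + d)
u(C) = (2 - C)*(6 + C² - C) (u(C) = (8 + (C - 2 + C² + C*(-2)))*(3 - C - 1*1) = (8 + (C - 2 + C² - 2*C))*(3 - C - 1) = (8 + (-2 + C² - C))*(2 - C) = (6 + C² - C)*(2 - C) = (2 - C)*(6 + C² - C))
-7673/u(-208) - 151402/(-160123) = -7673*(-1/((-2 - 208)*(6 + (-208)² - 1*(-208)))) - 151402/(-160123) = -7673*1/(210*(6 + 43264 + 208)) - 151402*(-1/160123) = -7673/((-1*(-210)*43478)) + 8906/9419 = -7673/9130380 + 8906/9419 = 81242892293/85999049220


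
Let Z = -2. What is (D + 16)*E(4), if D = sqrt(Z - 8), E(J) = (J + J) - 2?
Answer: 96 + 6*I*sqrt(10) ≈ 96.0 + 18.974*I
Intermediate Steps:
E(J) = -2 + 2*J (E(J) = 2*J - 2 = -2 + 2*J)
D = I*sqrt(10) (D = sqrt(-2 - 8) = sqrt(-10) = I*sqrt(10) ≈ 3.1623*I)
(D + 16)*E(4) = (I*sqrt(10) + 16)*(-2 + 2*4) = (16 + I*sqrt(10))*(-2 + 8) = (16 + I*sqrt(10))*6 = 96 + 6*I*sqrt(10)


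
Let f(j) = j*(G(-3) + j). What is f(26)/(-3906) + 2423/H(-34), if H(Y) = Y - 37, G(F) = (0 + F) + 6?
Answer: -4758886/138663 ≈ -34.320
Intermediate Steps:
G(F) = 6 + F (G(F) = F + 6 = 6 + F)
f(j) = j*(3 + j) (f(j) = j*((6 - 3) + j) = j*(3 + j))
H(Y) = -37 + Y
f(26)/(-3906) + 2423/H(-34) = (26*(3 + 26))/(-3906) + 2423/(-37 - 34) = (26*29)*(-1/3906) + 2423/(-71) = 754*(-1/3906) + 2423*(-1/71) = -377/1953 - 2423/71 = -4758886/138663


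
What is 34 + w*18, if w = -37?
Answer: -632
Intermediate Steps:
34 + w*18 = 34 - 37*18 = 34 - 666 = -632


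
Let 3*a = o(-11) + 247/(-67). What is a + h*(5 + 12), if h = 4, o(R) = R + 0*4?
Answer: 4228/67 ≈ 63.104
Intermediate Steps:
o(R) = R (o(R) = R + 0 = R)
a = -328/67 (a = (-11 + 247/(-67))/3 = (-11 + 247*(-1/67))/3 = (-11 - 247/67)/3 = (⅓)*(-984/67) = -328/67 ≈ -4.8955)
a + h*(5 + 12) = -328/67 + 4*(5 + 12) = -328/67 + 4*17 = -328/67 + 68 = 4228/67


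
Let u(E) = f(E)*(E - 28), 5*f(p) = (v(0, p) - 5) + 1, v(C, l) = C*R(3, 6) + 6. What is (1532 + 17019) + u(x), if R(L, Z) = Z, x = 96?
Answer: 92891/5 ≈ 18578.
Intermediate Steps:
v(C, l) = 6 + 6*C (v(C, l) = C*6 + 6 = 6*C + 6 = 6 + 6*C)
f(p) = ⅖ (f(p) = (((6 + 6*0) - 5) + 1)/5 = (((6 + 0) - 5) + 1)/5 = ((6 - 5) + 1)/5 = (1 + 1)/5 = (⅕)*2 = ⅖)
u(E) = -56/5 + 2*E/5 (u(E) = 2*(E - 28)/5 = 2*(-28 + E)/5 = -56/5 + 2*E/5)
(1532 + 17019) + u(x) = (1532 + 17019) + (-56/5 + (⅖)*96) = 18551 + (-56/5 + 192/5) = 18551 + 136/5 = 92891/5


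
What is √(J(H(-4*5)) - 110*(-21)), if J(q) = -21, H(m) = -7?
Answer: √2289 ≈ 47.844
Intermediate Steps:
√(J(H(-4*5)) - 110*(-21)) = √(-21 - 110*(-21)) = √(-21 + 2310) = √2289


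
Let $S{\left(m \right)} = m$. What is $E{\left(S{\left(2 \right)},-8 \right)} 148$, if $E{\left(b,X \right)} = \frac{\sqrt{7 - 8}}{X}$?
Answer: $- \frac{37 i}{2} \approx - 18.5 i$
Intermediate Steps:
$E{\left(b,X \right)} = \frac{i}{X}$ ($E{\left(b,X \right)} = \frac{\sqrt{-1}}{X} = \frac{i}{X}$)
$E{\left(S{\left(2 \right)},-8 \right)} 148 = \frac{i}{-8} \cdot 148 = i \left(- \frac{1}{8}\right) 148 = - \frac{i}{8} \cdot 148 = - \frac{37 i}{2}$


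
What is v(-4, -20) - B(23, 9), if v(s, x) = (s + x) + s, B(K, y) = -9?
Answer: -19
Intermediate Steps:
v(s, x) = x + 2*s
v(-4, -20) - B(23, 9) = (-20 + 2*(-4)) - 1*(-9) = (-20 - 8) + 9 = -28 + 9 = -19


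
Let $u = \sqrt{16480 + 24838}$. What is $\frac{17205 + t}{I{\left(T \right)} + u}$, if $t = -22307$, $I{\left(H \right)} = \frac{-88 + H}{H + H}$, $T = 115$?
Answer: $\frac{31683420}{2185721471} - \frac{269895800 \sqrt{41318}}{2185721471} \approx -25.085$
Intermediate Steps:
$u = \sqrt{41318} \approx 203.27$
$I{\left(H \right)} = \frac{-88 + H}{2 H}$
$\frac{17205 + t}{I{\left(T \right)} + u} = \frac{17205 - 22307}{\frac{-88 + 115}{2 \cdot 115} + \sqrt{41318}} = - \frac{5102}{\frac{1}{2} \cdot \frac{1}{115} \cdot 27 + \sqrt{41318}} = - \frac{5102}{\frac{27}{230} + \sqrt{41318}}$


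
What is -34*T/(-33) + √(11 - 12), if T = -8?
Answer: -272/33 + I ≈ -8.2424 + 1.0*I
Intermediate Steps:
-34*T/(-33) + √(11 - 12) = -(-272)/(-33) + √(11 - 12) = -(-272)*(-1)/33 + √(-1) = -34*8/33 + I = -272/33 + I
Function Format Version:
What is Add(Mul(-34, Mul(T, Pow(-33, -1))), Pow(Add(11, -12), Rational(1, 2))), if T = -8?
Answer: Add(Rational(-272, 33), I) ≈ Add(-8.2424, Mul(1.0000, I))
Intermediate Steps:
Add(Mul(-34, Mul(T, Pow(-33, -1))), Pow(Add(11, -12), Rational(1, 2))) = Add(Mul(-34, Mul(-8, Pow(-33, -1))), Pow(Add(11, -12), Rational(1, 2))) = Add(Mul(-34, Mul(-8, Rational(-1, 33))), Pow(-1, Rational(1, 2))) = Add(Mul(-34, Rational(8, 33)), I) = Add(Rational(-272, 33), I)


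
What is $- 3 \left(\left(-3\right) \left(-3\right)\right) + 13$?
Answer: $-14$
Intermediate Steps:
$- 3 \left(\left(-3\right) \left(-3\right)\right) + 13 = \left(-3\right) 9 + 13 = -27 + 13 = -14$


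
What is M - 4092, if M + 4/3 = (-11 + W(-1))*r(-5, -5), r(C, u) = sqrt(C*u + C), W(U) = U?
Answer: -12280/3 - 24*sqrt(5) ≈ -4147.0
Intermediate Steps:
r(C, u) = sqrt(C + C*u)
M = -4/3 - 24*sqrt(5) (M = -4/3 + (-11 - 1)*sqrt(-5*(1 - 5)) = -4/3 - 12*2*sqrt(5) = -4/3 - 24*sqrt(5) ≈ -54.999)
M - 4092 = (-4/3 - 24*sqrt(5)) - 4092 = -12280/3 - 24*sqrt(5)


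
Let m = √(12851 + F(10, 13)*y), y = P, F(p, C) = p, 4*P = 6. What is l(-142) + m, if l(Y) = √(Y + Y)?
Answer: √12866 + 2*I*√71 ≈ 113.43 + 16.852*I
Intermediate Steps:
P = 3/2 (P = (¼)*6 = 3/2 ≈ 1.5000)
l(Y) = √2*√Y (l(Y) = √(2*Y) = √2*√Y)
y = 3/2 ≈ 1.5000
m = √12866 (m = √(12851 + 10*(3/2)) = √(12851 + 15) = √12866 ≈ 113.43)
l(-142) + m = √2*√(-142) + √12866 = √2*(I*√142) + √12866 = 2*I*√71 + √12866 = √12866 + 2*I*√71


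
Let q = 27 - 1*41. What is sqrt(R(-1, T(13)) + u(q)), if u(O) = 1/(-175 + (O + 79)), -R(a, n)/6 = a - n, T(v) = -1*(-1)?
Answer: sqrt(145090)/110 ≈ 3.4628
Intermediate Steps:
T(v) = 1
R(a, n) = -6*a + 6*n (R(a, n) = -6*(a - n) = -6*a + 6*n)
q = -14 (q = 27 - 41 = -14)
u(O) = 1/(-96 + O) (u(O) = 1/(-175 + (79 + O)) = 1/(-96 + O))
sqrt(R(-1, T(13)) + u(q)) = sqrt((-6*(-1) + 6*1) + 1/(-96 - 14)) = sqrt((6 + 6) + 1/(-110)) = sqrt(12 - 1/110) = sqrt(1319/110) = sqrt(145090)/110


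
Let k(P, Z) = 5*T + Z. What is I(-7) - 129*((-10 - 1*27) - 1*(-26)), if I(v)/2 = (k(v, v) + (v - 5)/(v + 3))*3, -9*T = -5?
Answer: 4235/3 ≈ 1411.7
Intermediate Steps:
T = 5/9 (T = -⅑*(-5) = 5/9 ≈ 0.55556)
k(P, Z) = 25/9 + Z (k(P, Z) = 5*(5/9) + Z = 25/9 + Z)
I(v) = 50/3 + 6*v + 6*(-5 + v)/(3 + v) (I(v) = 2*(((25/9 + v) + (v - 5)/(v + 3))*3) = 2*(((25/9 + v) + (-5 + v)/(3 + v))*3) = 2*((25/9 + v + (-5 + v)/(3 + v))*3) = 2*(25/3 + 3*v + 3*(-5 + v)/(3 + v)) = 50/3 + 6*v + 6*(-5 + v)/(3 + v))
I(-7) - 129*((-10 - 1*27) - 1*(-26)) = 2*(30 + 9*(-7)² + 61*(-7))/(3*(3 - 7)) - 129*((-10 - 1*27) - 1*(-26)) = (⅔)*(30 + 9*49 - 427)/(-4) - 129*((-10 - 27) + 26) = (⅔)*(-¼)*(30 + 441 - 427) - 129*(-37 + 26) = (⅔)*(-¼)*44 - 129*(-11) = -22/3 + 1419 = 4235/3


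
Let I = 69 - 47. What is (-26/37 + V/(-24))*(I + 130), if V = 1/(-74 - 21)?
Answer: -59243/555 ≈ -106.74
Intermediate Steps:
I = 22
V = -1/95 (V = 1/(-95) = -1/95 ≈ -0.010526)
(-26/37 + V/(-24))*(I + 130) = (-26/37 - 1/95/(-24))*(22 + 130) = (-26*1/37 - 1/95*(-1/24))*152 = (-26/37 + 1/2280)*152 = -59243/84360*152 = -59243/555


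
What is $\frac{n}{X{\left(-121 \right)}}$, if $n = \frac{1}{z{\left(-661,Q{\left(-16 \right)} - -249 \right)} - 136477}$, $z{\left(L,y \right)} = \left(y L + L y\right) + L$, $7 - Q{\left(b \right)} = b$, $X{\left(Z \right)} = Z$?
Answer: $\frac{1}{60103362} \approx 1.6638 \cdot 10^{-8}$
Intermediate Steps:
$Q{\left(b \right)} = 7 - b$
$z{\left(L,y \right)} = L + 2 L y$ ($z{\left(L,y \right)} = \left(L y + L y\right) + L = 2 L y + L = L + 2 L y$)
$n = - \frac{1}{496722}$ ($n = \frac{1}{- 661 \left(1 + 2 \left(\left(7 - -16\right) - -249\right)\right) - 136477} = \frac{1}{- 661 \left(1 + 2 \left(\left(7 + 16\right) + 249\right)\right) - 136477} = \frac{1}{- 661 \left(1 + 2 \left(23 + 249\right)\right) - 136477} = \frac{1}{- 661 \left(1 + 2 \cdot 272\right) - 136477} = \frac{1}{- 661 \left(1 + 544\right) - 136477} = \frac{1}{\left(-661\right) 545 - 136477} = \frac{1}{-360245 - 136477} = \frac{1}{-496722} = - \frac{1}{496722} \approx -2.0132 \cdot 10^{-6}$)
$\frac{n}{X{\left(-121 \right)}} = - \frac{1}{496722 \left(-121\right)} = \left(- \frac{1}{496722}\right) \left(- \frac{1}{121}\right) = \frac{1}{60103362}$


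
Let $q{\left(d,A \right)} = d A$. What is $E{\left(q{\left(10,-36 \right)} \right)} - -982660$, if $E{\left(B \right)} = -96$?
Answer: $982564$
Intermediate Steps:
$q{\left(d,A \right)} = A d$
$E{\left(q{\left(10,-36 \right)} \right)} - -982660 = -96 - -982660 = -96 + 982660 = 982564$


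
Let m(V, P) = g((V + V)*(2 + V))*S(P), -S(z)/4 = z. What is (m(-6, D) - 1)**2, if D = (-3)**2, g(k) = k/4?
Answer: 187489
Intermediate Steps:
g(k) = k/4 (g(k) = k*(1/4) = k/4)
S(z) = -4*z
D = 9
m(V, P) = -2*P*V*(2 + V) (m(V, P) = (((V + V)*(2 + V))/4)*(-4*P) = (((2*V)*(2 + V))/4)*(-4*P) = ((2*V*(2 + V))/4)*(-4*P) = (V*(2 + V)/2)*(-4*P) = -2*P*V*(2 + V))
(m(-6, D) - 1)**2 = (-2*9*(-6)*(2 - 6) - 1)**2 = (-2*9*(-6)*(-4) - 1)**2 = (-432 - 1)**2 = (-433)**2 = 187489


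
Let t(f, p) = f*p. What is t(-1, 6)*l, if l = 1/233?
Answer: -6/233 ≈ -0.025751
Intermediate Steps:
l = 1/233 ≈ 0.0042918
t(-1, 6)*l = -1*6*(1/233) = -6*1/233 = -6/233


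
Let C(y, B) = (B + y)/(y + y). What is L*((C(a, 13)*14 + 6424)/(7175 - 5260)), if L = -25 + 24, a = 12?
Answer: -77263/22980 ≈ -3.3622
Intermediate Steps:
C(y, B) = (B + y)/(2*y) (C(y, B) = (B + y)/((2*y)) = (B + y)*(1/(2*y)) = (B + y)/(2*y))
L = -1
L*((C(a, 13)*14 + 6424)/(7175 - 5260)) = -(((1/2)*(13 + 12)/12)*14 + 6424)/(7175 - 5260) = -(((1/2)*(1/12)*25)*14 + 6424)/1915 = -((25/24)*14 + 6424)/1915 = -(175/12 + 6424)/1915 = -77263/(12*1915) = -1*77263/22980 = -77263/22980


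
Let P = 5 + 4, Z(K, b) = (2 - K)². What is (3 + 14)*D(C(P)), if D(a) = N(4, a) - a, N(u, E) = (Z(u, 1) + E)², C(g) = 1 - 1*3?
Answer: 102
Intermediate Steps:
P = 9
C(g) = -2 (C(g) = 1 - 3 = -2)
N(u, E) = (E + (-2 + u)²)² (N(u, E) = ((-2 + u)² + E)² = (E + (-2 + u)²)²)
D(a) = (4 + a)² - a (D(a) = (a + (-2 + 4)²)² - a = (a + 2²)² - a = (a + 4)² - a = (4 + a)² - a)
(3 + 14)*D(C(P)) = (3 + 14)*((4 - 2)² - 1*(-2)) = 17*(2² + 2) = 17*(4 + 2) = 17*6 = 102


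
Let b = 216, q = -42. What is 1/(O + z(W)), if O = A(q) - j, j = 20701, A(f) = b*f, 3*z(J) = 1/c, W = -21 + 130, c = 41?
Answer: -123/3662078 ≈ -3.3588e-5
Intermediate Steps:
W = 109
z(J) = 1/123 (z(J) = (⅓)/41 = (⅓)*(1/41) = 1/123)
A(f) = 216*f
O = -29773 (O = 216*(-42) - 1*20701 = -9072 - 20701 = -29773)
1/(O + z(W)) = 1/(-29773 + 1/123) = 1/(-3662078/123) = -123/3662078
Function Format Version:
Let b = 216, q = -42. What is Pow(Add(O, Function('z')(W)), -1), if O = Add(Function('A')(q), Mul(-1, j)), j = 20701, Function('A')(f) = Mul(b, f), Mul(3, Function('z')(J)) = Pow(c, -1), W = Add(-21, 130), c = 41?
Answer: Rational(-123, 3662078) ≈ -3.3588e-5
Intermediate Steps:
W = 109
Function('z')(J) = Rational(1, 123) (Function('z')(J) = Mul(Rational(1, 3), Pow(41, -1)) = Mul(Rational(1, 3), Rational(1, 41)) = Rational(1, 123))
Function('A')(f) = Mul(216, f)
O = -29773 (O = Add(Mul(216, -42), Mul(-1, 20701)) = Add(-9072, -20701) = -29773)
Pow(Add(O, Function('z')(W)), -1) = Pow(Add(-29773, Rational(1, 123)), -1) = Pow(Rational(-3662078, 123), -1) = Rational(-123, 3662078)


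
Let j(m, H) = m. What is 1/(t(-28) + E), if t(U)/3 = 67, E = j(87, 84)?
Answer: 1/288 ≈ 0.0034722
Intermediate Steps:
E = 87
t(U) = 201 (t(U) = 3*67 = 201)
1/(t(-28) + E) = 1/(201 + 87) = 1/288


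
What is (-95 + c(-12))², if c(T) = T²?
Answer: 2401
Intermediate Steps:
(-95 + c(-12))² = (-95 + (-12)²)² = (-95 + 144)² = 49² = 2401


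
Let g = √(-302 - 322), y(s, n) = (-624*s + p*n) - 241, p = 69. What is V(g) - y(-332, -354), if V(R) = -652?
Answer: -183153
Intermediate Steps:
y(s, n) = -241 - 624*s + 69*n (y(s, n) = (-624*s + 69*n) - 241 = -241 - 624*s + 69*n)
g = 4*I*√39 (g = √(-624) = 4*I*√39 ≈ 24.98*I)
V(g) - y(-332, -354) = -652 - (-241 - 624*(-332) + 69*(-354)) = -652 - (-241 + 207168 - 24426) = -652 - 1*182501 = -652 - 182501 = -183153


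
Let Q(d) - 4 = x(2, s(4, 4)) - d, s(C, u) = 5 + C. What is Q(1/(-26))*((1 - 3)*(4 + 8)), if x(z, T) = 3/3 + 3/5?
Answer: -8796/65 ≈ -135.32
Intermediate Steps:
x(z, T) = 8/5 (x(z, T) = 3*(⅓) + 3*(⅕) = 1 + ⅗ = 8/5)
Q(d) = 28/5 - d (Q(d) = 4 + (8/5 - d) = 28/5 - d)
Q(1/(-26))*((1 - 3)*(4 + 8)) = (28/5 - 1/(-26))*((1 - 3)*(4 + 8)) = (28/5 - 1*(-1/26))*(-2*12) = (28/5 + 1/26)*(-24) = (733/130)*(-24) = -8796/65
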